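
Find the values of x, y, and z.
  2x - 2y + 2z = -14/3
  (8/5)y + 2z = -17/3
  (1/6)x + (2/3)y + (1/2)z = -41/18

Row-reduce the augmented matrix:
R1 ← R1 / (2).
R3 ← R3 − 1/6·R1.
R2 ← R2 / (8/5).
R1 ← R1 + 1·R2.
R3 ← R3 − 5/6·R2.
R3 ← R3 / (-17/24).
R1 ← R1 − 9/4·R3.
R2 ← R2 − 5/4·R3.
Reading off the reduced rows gives x = -5/2, y = -5/3, z = -3/2.

x = -5/2, y = -5/3, z = -3/2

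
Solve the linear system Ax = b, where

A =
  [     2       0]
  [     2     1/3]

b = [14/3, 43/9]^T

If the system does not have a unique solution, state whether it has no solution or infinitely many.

x_1 = 7/3, x_2 = 1/3

Row-reduce the augmented matrix:
R1 ← R1 / (2).
R2 ← R2 − 2·R1.
R2 ← R2 / (1/3).
Reading off the reduced rows gives x_1 = 7/3, x_2 = 1/3.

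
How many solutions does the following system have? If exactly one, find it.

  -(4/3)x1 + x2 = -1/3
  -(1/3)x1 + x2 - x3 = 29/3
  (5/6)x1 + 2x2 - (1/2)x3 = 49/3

x1 = 4, x2 = 5, x3 = -6

Row-reduce the augmented matrix:
R1 ← R1 / (-4/3).
R2 ← R2 + 1/3·R1.
R3 ← R3 − 5/6·R1.
R2 ← R2 / (3/4).
R1 ← R1 + 3/4·R2.
R3 ← R3 − 21/8·R2.
R3 ← R3 / (3).
R1 ← R1 + 1·R3.
R2 ← R2 + 4/3·R3.
Reading off the reduced rows gives x1 = 4, x2 = 5, x3 = -6.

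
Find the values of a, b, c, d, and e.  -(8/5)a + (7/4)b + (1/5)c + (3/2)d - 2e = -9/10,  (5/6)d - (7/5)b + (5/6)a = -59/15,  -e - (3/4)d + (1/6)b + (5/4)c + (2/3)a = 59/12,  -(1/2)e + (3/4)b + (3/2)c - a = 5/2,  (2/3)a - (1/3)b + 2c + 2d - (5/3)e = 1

a = 3, b = 4, c = 2, d = -1, e = 1

Row-reduce the augmented matrix:
R1 ← R1 / (-8/5).
R2 ← R2 − 5/6·R1.
R3 ← R3 − 2/3·R1.
R4 ← R4 + 1·R1.
R5 ← R5 − 2/3·R1.
R2 ← R2 / (-469/960).
R1 ← R1 + 35/32·R2.
R3 ← R3 − 43/48·R2.
R4 ← R4 + 11/32·R2.
R5 ← R5 − 19/48·R2.
R3 ← R3 / (8579/5628).
R1 ← R1 + 24/67·R3.
R2 ← R2 + 100/469·R3.
R4 ← R4 − 1221/938·R3.
R5 ← R5 − 3050/1407·R3.
R4 ← R4 / (-38563/8579).
R1 ← R1 + 33337/8579·R4.
R2 ← R2 + 24950/8579·R4.
R3 ← R3 − 15959/8579·R4.
R5 ← R5 + 852/8579·R4.
R5 ← R5 / (217039/115689).
R1 ← R1 + 103583/77126·R5.
R2 ← R2 + 54725/38563·R5.
R3 ← R3 + 40039/77126·R5.
R4 ← R4 + 80293/77126·R5.
Reading off the reduced rows gives a = 3, b = 4, c = 2, d = -1, e = 1.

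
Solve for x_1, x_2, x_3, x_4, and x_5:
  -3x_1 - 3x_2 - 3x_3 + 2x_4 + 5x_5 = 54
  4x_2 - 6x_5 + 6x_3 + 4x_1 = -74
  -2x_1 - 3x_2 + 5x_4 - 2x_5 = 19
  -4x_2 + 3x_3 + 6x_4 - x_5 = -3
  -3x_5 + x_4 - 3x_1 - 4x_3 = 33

Row-reduce the augmented matrix:
R1 ← R1 / (-3).
R2 ← R2 − 4·R1.
R3 ← R3 + 2·R1.
R5 ← R5 + 3·R1.
Swap R2 and R3.
R2 ← R2 / (-1).
R1 ← R1 − 1·R2.
R4 ← R4 + 4·R2.
R5 ← R5 − 3·R2.
R3 ← R3 / (2).
R1 ← R1 − 3·R3.
R2 ← R2 + 2·R3.
R4 ← R4 + 5·R3.
R5 ← R5 − 5·R3.
R4 ← R4 / (-2).
R1 ← R1 + 1·R4.
R2 ← R2 + 1·R4.
R3 ← R3 − 4/3·R4.
R5 ← R5 − 10/3·R4.
R5 ← R5 / (11).
R1 ← R1 + 19·R5.
R2 ← R2 + 5·R5.
R3 ← R3 − 15·R5.
R4 ← R4 + 11·R5.
Reading off the reduced rows gives x_1 = -5, x_2 = 0, x_3 = -6, x_4 = 3, x_5 = 3.

x_1 = -5, x_2 = 0, x_3 = -6, x_4 = 3, x_5 = 3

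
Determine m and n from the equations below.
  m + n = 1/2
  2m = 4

From equation 1: m = 1/2 − n.
Substitute into equation 2 and solve: n = -3/2.
Then m = 2.

m = 2, n = -3/2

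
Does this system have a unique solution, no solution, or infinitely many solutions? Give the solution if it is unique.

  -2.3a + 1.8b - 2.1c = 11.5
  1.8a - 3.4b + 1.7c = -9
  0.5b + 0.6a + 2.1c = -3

Row-reduce the augmented matrix:
R1 ← R1 / (-23/10).
R2 ← R2 − 9/5·R1.
R3 ← R3 − 3/5·R1.
R2 ← R2 / (-229/115).
R1 ← R1 + 18/23·R2.
R3 ← R3 − 223/230·R2.
R3 ← R3 / (1447/916).
R1 ← R1 − 204/229·R3.
R2 ← R2 + 13/458·R3.
Reading off the reduced rows gives a = -5, b = 0, c = 0.

a = -5, b = 0, c = 0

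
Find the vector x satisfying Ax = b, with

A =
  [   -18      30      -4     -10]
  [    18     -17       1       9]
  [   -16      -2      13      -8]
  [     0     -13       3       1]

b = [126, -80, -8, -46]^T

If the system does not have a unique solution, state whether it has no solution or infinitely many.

Row-reduce:
R1 ← R1 / (-18).
R2 ← R2 − 18·R1.
R3 ← R3 + 16·R1.
R2 ← R2 / (13).
R1 ← R1 + 5/3·R2.
R3 ← R3 + 86/3·R2.
R4 ← R4 + 13·R2.
R3 ← R3 / (1163/117).
R1 ← R1 + 19/117·R3.
R2 ← R2 + 3/13·R3.
Rank is 3 with 4 unknowns, leaving x_4 free.

infinitely many solutions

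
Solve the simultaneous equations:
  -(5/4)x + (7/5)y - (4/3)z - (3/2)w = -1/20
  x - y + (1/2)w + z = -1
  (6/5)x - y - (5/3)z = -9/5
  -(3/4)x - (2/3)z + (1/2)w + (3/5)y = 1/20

Row-reduce:
R1 ← R1 / (-5/4).
R2 ← R2 − 1·R1.
R3 ← R3 − 6/5·R1.
R4 ← R4 + 3/4·R1.
R2 ← R2 / (3/25).
R1 ← R1 + 28/25·R2.
R3 ← R3 − 43/125·R2.
R4 ← R4 + 6/25·R2.
R3 ← R3 / (-124/45).
R1 ← R1 − 4/9·R3.
R2 ← R2 + 5/9·R3.
Row 4 reduces to 0 = -2, a contradiction. The system is inconsistent.

no solution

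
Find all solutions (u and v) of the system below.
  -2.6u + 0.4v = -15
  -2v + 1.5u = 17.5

Row-reduce the augmented matrix:
R1 ← R1 / (-13/5).
R2 ← R2 − 3/2·R1.
R2 ← R2 / (-23/13).
R1 ← R1 + 2/13·R2.
Reading off the reduced rows gives u = 5, v = -5.

u = 5, v = -5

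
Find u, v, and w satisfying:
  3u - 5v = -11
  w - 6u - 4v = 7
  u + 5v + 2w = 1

u = -2, v = 1, w = -1

Row-reduce the augmented matrix:
R1 ← R1 / (3).
R2 ← R2 + 6·R1.
R3 ← R3 − 1·R1.
R2 ← R2 / (-14).
R1 ← R1 + 5/3·R2.
R3 ← R3 − 20/3·R2.
R3 ← R3 / (52/21).
R1 ← R1 + 5/42·R3.
R2 ← R2 + 1/14·R3.
Reading off the reduced rows gives u = -2, v = 1, w = -1.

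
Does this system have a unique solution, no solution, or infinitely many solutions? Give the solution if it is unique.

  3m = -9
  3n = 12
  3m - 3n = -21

m = -3, n = 4

Row-reduce the augmented matrix:
R1 ← R1 / (3).
R3 ← R3 − 3·R1.
R2 ← R2 / (3).
R3 ← R3 + 3·R2.
R3 reduces to 0 = 0, so the extra equation is consistent.
Reading off the reduced rows gives m = -3, n = 4.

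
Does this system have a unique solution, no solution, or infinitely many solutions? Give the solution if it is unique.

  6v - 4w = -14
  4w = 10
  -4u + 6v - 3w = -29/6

Row-reduce the augmented matrix:
Swap R1 and R3.
R1 ← R1 / (-4).
Swap R2 and R3.
R2 ← R2 / (6).
R1 ← R1 + 3/2·R2.
R3 ← R3 / (4).
R1 ← R1 + 1/4·R3.
R2 ← R2 + 2/3·R3.
Reading off the reduced rows gives u = -5/3, v = -2/3, w = 5/2.

u = -5/3, v = -2/3, w = 5/2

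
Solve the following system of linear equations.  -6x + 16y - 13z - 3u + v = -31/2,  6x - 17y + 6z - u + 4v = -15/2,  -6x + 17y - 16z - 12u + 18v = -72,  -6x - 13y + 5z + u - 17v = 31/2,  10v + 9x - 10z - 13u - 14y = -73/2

x = 3, y = 1, z = 1/2, u = 3/2, v = -5/2

Row-reduce the augmented matrix:
R1 ← R1 / (-6).
R2 ← R2 − 6·R1.
R3 ← R3 + 6·R1.
R4 ← R4 + 6·R1.
R5 ← R5 − 9·R1.
R2 ← R2 / (-1).
R1 ← R1 + 8/3·R2.
R3 ← R3 − 1·R2.
R4 ← R4 + 29·R2.
R5 ← R5 − 10·R2.
R3 ← R3 / (-10).
R1 ← R1 − 125/6·R3.
R2 ← R2 − 7·R3.
R4 ← R4 − 221·R3.
R5 ← R5 + 199/2·R3.
R4 ← R4 / (-1673/10).
R1 ← R1 + 191/12·R4.
R2 ← R2 + 51/10·R4.
R3 ← R3 − 13/10·R4.
R5 ← R5 − 1437/20·R4.
R5 ← R5 / (-31111/1673).
R1 ← R1 − 2651/1673·R5.
R2 ← R2 − 916/1673·R5.
R3 ← R3 − 521/1673·R5.
R4 ← R4 + 3232/1673·R5.
Reading off the reduced rows gives x = 3, y = 1, z = 1/2, u = 3/2, v = -5/2.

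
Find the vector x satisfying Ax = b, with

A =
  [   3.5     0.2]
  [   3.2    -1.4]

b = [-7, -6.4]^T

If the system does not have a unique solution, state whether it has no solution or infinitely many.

x_1 = -2, x_2 = 0

Row-reduce the augmented matrix:
R1 ← R1 / (7/2).
R2 ← R2 − 16/5·R1.
R2 ← R2 / (-277/175).
R1 ← R1 − 2/35·R2.
Reading off the reduced rows gives x_1 = -2, x_2 = 0.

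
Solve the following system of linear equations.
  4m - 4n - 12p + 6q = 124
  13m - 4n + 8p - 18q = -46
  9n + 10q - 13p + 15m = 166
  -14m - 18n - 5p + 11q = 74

m = 6, n = -4, p = -4, q = 6

Row-reduce the augmented matrix:
R1 ← R1 / (4).
R2 ← R2 − 13·R1.
R3 ← R3 − 15·R1.
R4 ← R4 + 14·R1.
R2 ← R2 / (9).
R1 ← R1 + 1·R2.
R3 ← R3 − 24·R2.
R4 ← R4 + 32·R2.
R3 ← R3 / (-280/3).
R1 ← R1 − 20/9·R3.
R2 ← R2 − 47/9·R3.
R4 ← R4 − 1081/9·R3.
R4 ← R4 / (541/48).
R1 ← R1 + 7/12·R4.
R2 ← R2 − 35/48·R4.
R3 ← R3 + 15/16·R4.
Reading off the reduced rows gives m = 6, n = -4, p = -4, q = 6.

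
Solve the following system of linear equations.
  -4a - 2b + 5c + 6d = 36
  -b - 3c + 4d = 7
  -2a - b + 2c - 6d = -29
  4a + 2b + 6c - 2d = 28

a = 3, b = 1, c = 4, d = 5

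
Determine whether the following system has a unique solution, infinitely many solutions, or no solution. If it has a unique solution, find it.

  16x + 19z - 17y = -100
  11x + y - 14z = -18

Row-reduce:
R1 ← R1 / (16).
R2 ← R2 − 11·R1.
R2 ← R2 / (203/16).
R1 ← R1 + 17/16·R2.
Rank is 2 with 3 unknowns, leaving z free.

infinitely many solutions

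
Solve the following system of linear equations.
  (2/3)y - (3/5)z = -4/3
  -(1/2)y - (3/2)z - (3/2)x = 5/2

infinitely many solutions

Row-reduce:
Swap R1 and R2.
R1 ← R1 / (-3/2).
R2 ← R2 / (2/3).
R1 ← R1 − 1/3·R2.
Rank is 2 with 3 unknowns, leaving z free.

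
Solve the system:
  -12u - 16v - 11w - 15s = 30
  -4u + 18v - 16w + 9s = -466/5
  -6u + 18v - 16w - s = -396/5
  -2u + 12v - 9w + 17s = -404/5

Row-reduce the augmented matrix:
R1 ← R1 / (-12).
R2 ← R2 + 4·R1.
R3 ← R3 + 6·R1.
R4 ← R4 + 2·R1.
R2 ← R2 / (70/3).
R1 ← R1 − 4/3·R2.
R3 ← R3 − 26·R2.
R4 ← R4 − 44/3·R2.
R3 ← R3 / (227/70).
R1 ← R1 − 227/140·R3.
R2 ← R2 + 37/70·R3.
R4 ← R4 − 41/70·R3.
R4 ← R4 / (2802/227).
R1 ← R1 − 5·R4.
R2 ← R2 + 401/454·R4.
R3 ← R3 + 637/227·R4.
Reading off the reduced rows gives u = 3, v = -14/5, w = 4/5, s = -2.

u = 3, v = -14/5, w = 4/5, s = -2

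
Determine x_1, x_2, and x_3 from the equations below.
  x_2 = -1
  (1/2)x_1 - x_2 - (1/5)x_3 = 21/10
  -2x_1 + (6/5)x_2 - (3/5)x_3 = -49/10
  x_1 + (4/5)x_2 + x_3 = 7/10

Row-reduce the augmented matrix:
Swap R1 and R2.
R1 ← R1 / (1/2).
R3 ← R3 + 2·R1.
R4 ← R4 − 1·R1.
R1 ← R1 + 2·R2.
R3 ← R3 + 14/5·R2.
R4 ← R4 − 14/5·R2.
R3 ← R3 / (-7/5).
R1 ← R1 + 2/5·R3.
R4 ← R4 − 7/5·R3.
R4 reduces to 0 = 0, so the extra equation is consistent.
Reading off the reduced rows gives x_1 = 2, x_2 = -1, x_3 = -1/2.

x_1 = 2, x_2 = -1, x_3 = -1/2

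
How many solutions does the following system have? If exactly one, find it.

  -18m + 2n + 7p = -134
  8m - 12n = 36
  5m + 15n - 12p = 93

m = 6, n = 1, p = -4

Row-reduce the augmented matrix:
R1 ← R1 / (-18).
R2 ← R2 − 8·R1.
R3 ← R3 − 5·R1.
R2 ← R2 / (-100/9).
R1 ← R1 + 1/9·R2.
R3 ← R3 − 140/9·R2.
R3 ← R3 / (-57/10).
R1 ← R1 + 21/50·R3.
R2 ← R2 + 7/25·R3.
Reading off the reduced rows gives m = 6, n = 1, p = -4.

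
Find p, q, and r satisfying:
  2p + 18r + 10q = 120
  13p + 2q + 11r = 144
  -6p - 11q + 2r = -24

Row-reduce the augmented matrix:
R1 ← R1 / (2).
R2 ← R2 − 13·R1.
R3 ← R3 + 6·R1.
R2 ← R2 / (-63).
R1 ← R1 − 5·R2.
R3 ← R3 − 19·R2.
R3 ← R3 / (1514/63).
R1 ← R1 − 37/63·R3.
R2 ← R2 − 106/63·R3.
Reading off the reduced rows gives p = 6, q = 0, r = 6.

p = 6, q = 0, r = 6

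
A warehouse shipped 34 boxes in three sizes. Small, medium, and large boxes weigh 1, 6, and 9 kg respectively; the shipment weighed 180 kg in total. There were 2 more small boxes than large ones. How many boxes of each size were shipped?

Let s = small boxes, m = medium boxes, l = large boxes.
  s + m + l = 34
  6m + 9l + s = 180
  s - l = 2
Row-reduce the augmented matrix:
R2 ← R2 − 1·R1.
R3 ← R3 − 1·R1.
R2 ← R2 / (5).
R1 ← R1 − 1·R2.
R3 ← R3 + 1·R2.
R3 ← R3 / (-2/5).
R1 ← R1 + 3/5·R3.
R2 ← R2 − 8/5·R3.
Reading off the reduced rows gives s = 9, m = 18, l = 7.

small boxes: 9, medium boxes: 18, large boxes: 7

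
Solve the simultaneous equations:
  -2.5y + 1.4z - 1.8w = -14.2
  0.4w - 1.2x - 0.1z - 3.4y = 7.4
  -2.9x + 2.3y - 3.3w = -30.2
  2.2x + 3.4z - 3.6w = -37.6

Row-reduce the augmented matrix:
Swap R1 and R2.
R1 ← R1 / (-6/5).
R3 ← R3 + 29/10·R1.
R4 ← R4 − 11/5·R1.
R2 ← R2 / (-5/2).
R1 ← R1 − 17/6·R2.
R3 ← R3 − 631/60·R2.
R4 ← R4 + 187/30·R2.
R3 ← R3 / (6131/1000).
R1 ← R1 − 167/100·R3.
R2 ← R2 + 14/25·R3.
R4 ← R4 + 137/500·R3.
R4 ← R4 / (33483/30655).
R1 ← R1 − 15659/18393·R4.
R2 ← R2 + 6646/18393·R4.
R3 ← R3 + 35516/18393·R4.
Reading off the reduced rows gives x = 2, y = -2, z = -6, w = 6.

x = 2, y = -2, z = -6, w = 6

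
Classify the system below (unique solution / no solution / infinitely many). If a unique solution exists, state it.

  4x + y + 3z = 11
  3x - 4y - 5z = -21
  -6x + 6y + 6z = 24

Row-reduce the augmented matrix:
R1 ← R1 / (4).
R2 ← R2 − 3·R1.
R3 ← R3 + 6·R1.
R2 ← R2 / (-19/4).
R1 ← R1 − 1/4·R2.
R3 ← R3 − 15/2·R2.
R3 ← R3 / (-18/19).
R1 ← R1 − 7/19·R3.
R2 ← R2 − 29/19·R3.
Reading off the reduced rows gives x = -1, y = -3, z = 6.

x = -1, y = -3, z = 6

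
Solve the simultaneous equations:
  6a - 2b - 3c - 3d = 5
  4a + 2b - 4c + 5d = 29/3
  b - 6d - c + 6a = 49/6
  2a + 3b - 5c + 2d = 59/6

a = 1, b = 3/2, c = -2/3, d = 0

Row-reduce the augmented matrix:
R1 ← R1 / (6).
R2 ← R2 − 4·R1.
R3 ← R3 − 6·R1.
R4 ← R4 − 2·R1.
R2 ← R2 / (10/3).
R1 ← R1 + 1/3·R2.
R3 ← R3 − 3·R2.
R4 ← R4 − 11/3·R2.
R3 ← R3 / (19/5).
R1 ← R1 + 7/10·R3.
R2 ← R2 + 3/5·R3.
R4 ← R4 + 9/5·R3.
R4 ← R4 / (-173/19).
R1 ← R1 + 115/76·R4.
R2 ← R2 − 12/19·R4.
R3 ← R3 + 93/38·R4.
Reading off the reduced rows gives a = 1, b = 3/2, c = -2/3, d = 0.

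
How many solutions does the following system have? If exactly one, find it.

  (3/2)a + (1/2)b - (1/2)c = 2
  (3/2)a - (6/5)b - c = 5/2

Row-reduce:
R1 ← R1 / (3/2).
R2 ← R2 − 3/2·R1.
R2 ← R2 / (-17/10).
R1 ← R1 − 1/3·R2.
Rank is 2 with 3 unknowns, leaving c free.

infinitely many solutions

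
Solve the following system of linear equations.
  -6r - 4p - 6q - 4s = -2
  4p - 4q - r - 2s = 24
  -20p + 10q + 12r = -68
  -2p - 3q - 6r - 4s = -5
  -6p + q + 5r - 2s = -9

no solution

Row-reduce:
R1 ← R1 / (-4).
R2 ← R2 − 4·R1.
R3 ← R3 + 20·R1.
R4 ← R4 + 2·R1.
R5 ← R5 + 6·R1.
R2 ← R2 / (-10).
R1 ← R1 − 3/2·R2.
R3 ← R3 − 40·R2.
R5 ← R5 − 10·R2.
R3 ← R3 / (14).
R1 ← R1 − 9/20·R3.
R2 ← R2 − 7/10·R3.
R4 ← R4 + 3·R3.
R5 ← R5 − 7·R3.
R4 ← R4 / (-20/7).
R1 ← R1 − 8/35·R4.
R2 ← R2 − 4/5·R4.
R3 ← R3 + 2/7·R4.
Row 5 reduces to 0 = 1, a contradiction. The system is inconsistent.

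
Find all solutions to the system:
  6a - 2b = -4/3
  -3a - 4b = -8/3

a = 0, b = 2/3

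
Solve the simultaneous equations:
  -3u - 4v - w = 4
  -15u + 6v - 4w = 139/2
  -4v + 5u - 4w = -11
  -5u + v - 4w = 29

no solution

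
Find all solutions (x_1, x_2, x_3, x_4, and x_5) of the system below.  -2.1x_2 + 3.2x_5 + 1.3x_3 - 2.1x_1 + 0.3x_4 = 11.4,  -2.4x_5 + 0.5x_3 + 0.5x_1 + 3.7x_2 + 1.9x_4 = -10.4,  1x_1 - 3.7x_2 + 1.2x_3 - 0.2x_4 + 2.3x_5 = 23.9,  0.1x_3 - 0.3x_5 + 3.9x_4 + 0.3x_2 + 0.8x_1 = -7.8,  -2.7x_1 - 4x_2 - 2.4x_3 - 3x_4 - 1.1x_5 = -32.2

x_1 = 6, x_2 = 1, x_3 = 6, x_4 = -3, x_5 = 6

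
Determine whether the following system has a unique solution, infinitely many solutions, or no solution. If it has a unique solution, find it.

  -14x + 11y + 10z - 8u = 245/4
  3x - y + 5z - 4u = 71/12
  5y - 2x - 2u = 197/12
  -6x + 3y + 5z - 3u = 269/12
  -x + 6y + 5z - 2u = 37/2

Row-reduce the augmented matrix:
R1 ← R1 / (-14).
R2 ← R2 − 3·R1.
R3 ← R3 + 2·R1.
R4 ← R4 + 6·R1.
R5 ← R5 + 1·R1.
R2 ← R2 / (19/14).
R1 ← R1 + 11/14·R2.
R3 ← R3 − 24/7·R2.
R4 ← R4 + 12/7·R2.
R5 ← R5 − 73/14·R2.
R3 ← R3 / (-370/19).
R1 ← R1 − 65/19·R3.
R2 ← R2 − 100/19·R3.
R4 ← R4 − 185/19·R3.
R5 ← R5 + 440/19·R3.
Swap R4 and R5.
R4 ← R4 / (162/37).
R1 ← R1 + 13/37·R4.
R2 ← R2 + 20/37·R4.
R3 ← R3 + 129/185·R4.
R5 reduces to 0 = 0, so the extra equation is consistent.
Reading off the reduced rows gives x = -4/3, y = 7/4, z = 1/3, u = -5/2.

x = -4/3, y = 7/4, z = 1/3, u = -5/2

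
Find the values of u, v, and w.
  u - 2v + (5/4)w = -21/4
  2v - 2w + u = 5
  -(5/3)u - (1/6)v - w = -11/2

u = 1, v = 5, w = 3

Row-reduce the augmented matrix:
R2 ← R2 − 1·R1.
R3 ← R3 + 5/3·R1.
R2 ← R2 / (4).
R1 ← R1 + 2·R2.
R3 ← R3 + 7/2·R2.
R3 ← R3 / (-169/96).
R1 ← R1 + 3/8·R3.
R2 ← R2 + 13/16·R3.
Reading off the reduced rows gives u = 1, v = 5, w = 3.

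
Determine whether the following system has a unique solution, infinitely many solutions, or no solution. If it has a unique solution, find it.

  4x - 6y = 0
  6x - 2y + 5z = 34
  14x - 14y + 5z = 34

Row-reduce:
R1 ← R1 / (4).
R2 ← R2 − 6·R1.
R3 ← R3 − 14·R1.
R2 ← R2 / (7).
R1 ← R1 + 3/2·R2.
R3 ← R3 − 7·R2.
Rank is 2 with 3 unknowns, leaving z free.

infinitely many solutions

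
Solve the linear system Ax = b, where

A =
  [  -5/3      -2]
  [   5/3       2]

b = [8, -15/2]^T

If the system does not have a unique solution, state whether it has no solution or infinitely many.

no solution

Row-reduce:
R1 ← R1 / (-5/3).
R2 ← R2 − 5/3·R1.
Row 2 reduces to 0 = 1/2, a contradiction. The system is inconsistent.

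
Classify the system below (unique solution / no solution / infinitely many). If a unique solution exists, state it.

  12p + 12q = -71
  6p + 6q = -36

Row-reduce:
R1 ← R1 / (12).
R2 ← R2 − 6·R1.
Row 2 reduces to 0 = -1/2, a contradiction. The system is inconsistent.

no solution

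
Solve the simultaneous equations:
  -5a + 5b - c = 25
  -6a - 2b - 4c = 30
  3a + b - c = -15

Row-reduce the augmented matrix:
R1 ← R1 / (-5).
R2 ← R2 + 6·R1.
R3 ← R3 − 3·R1.
R2 ← R2 / (-8).
R1 ← R1 + 1·R2.
R3 ← R3 − 4·R2.
R3 ← R3 / (-3).
R1 ← R1 − 11/20·R3.
R2 ← R2 − 7/20·R3.
Reading off the reduced rows gives a = -5, b = 0, c = 0.

a = -5, b = 0, c = 0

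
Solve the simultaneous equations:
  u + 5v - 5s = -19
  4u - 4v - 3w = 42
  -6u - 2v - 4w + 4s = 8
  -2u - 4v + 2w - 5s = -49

u = 6, v = 0, w = -6, s = 5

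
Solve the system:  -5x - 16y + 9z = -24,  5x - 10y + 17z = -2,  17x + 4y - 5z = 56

Row-reduce the augmented matrix:
R1 ← R1 / (-5).
R2 ← R2 − 5·R1.
R3 ← R3 − 17·R1.
R2 ← R2 / (-26).
R1 ← R1 − 16/5·R2.
R3 ← R3 + 252/5·R2.
R3 ← R3 / (-124/5).
R1 ← R1 − 7/5·R3.
R2 ← R2 + 1·R3.
Reading off the reduced rows gives x = 3, y = 0, z = -1.

x = 3, y = 0, z = -1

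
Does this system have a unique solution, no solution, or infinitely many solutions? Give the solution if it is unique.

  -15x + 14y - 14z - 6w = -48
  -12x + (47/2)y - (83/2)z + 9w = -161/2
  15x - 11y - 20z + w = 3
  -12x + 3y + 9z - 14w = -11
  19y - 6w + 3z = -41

no solution

Row-reduce:
R1 ← R1 / (-15).
R2 ← R2 + 12·R1.
R3 ← R3 − 15·R1.
R4 ← R4 + 12·R1.
R2 ← R2 / (123/10).
R1 ← R1 + 14/15·R2.
R3 ← R3 − 3·R2.
R4 ← R4 + 41/5·R2.
R5 ← R5 − 19·R2.
R3 ← R3 / (-1091/41).
R1 ← R1 + 56/41·R3.
R2 ← R2 + 101/41·R3.
R5 ← R5 − 2042/41·R3.
Swap R4 and R5.
R4 ← R4 / (-46886/1091).
R1 ← R1 − 6142/3273·R4.
R2 ← R2 − 2069/1091·R4.
R3 ← R3 − 343/1091·R4.
Row 5 reduces to 0 = -2/3, a contradiction. The system is inconsistent.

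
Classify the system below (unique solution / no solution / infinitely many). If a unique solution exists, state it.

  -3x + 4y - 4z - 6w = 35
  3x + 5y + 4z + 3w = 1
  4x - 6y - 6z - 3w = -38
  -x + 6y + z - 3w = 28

Row-reduce the augmented matrix:
R1 ← R1 / (-3).
R2 ← R2 − 3·R1.
R3 ← R3 − 4·R1.
R4 ← R4 + 1·R1.
R2 ← R2 / (9).
R1 ← R1 + 4/3·R2.
R3 ← R3 + 2/3·R2.
R4 ← R4 − 14/3·R2.
R3 ← R3 / (-34/3).
R1 ← R1 − 4/3·R3.
R4 ← R4 − 7/3·R3.
R4 ← R4 / (-179/102).
R1 ← R1 − 4/17·R4.
R2 ← R2 + 1/3·R4.
R3 ← R3 − 101/102·R4.
Reading off the reduced rows gives x = -5, y = 4, z = -1, w = 0.

x = -5, y = 4, z = -1, w = 0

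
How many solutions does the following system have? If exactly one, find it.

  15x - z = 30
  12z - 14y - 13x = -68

Row-reduce:
R1 ← R1 / (15).
R2 ← R2 + 13·R1.
R2 ← R2 / (-14).
Rank is 2 with 3 unknowns, leaving z free.

infinitely many solutions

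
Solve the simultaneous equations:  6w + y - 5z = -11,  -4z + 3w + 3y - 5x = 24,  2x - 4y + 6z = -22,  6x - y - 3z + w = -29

x = -6, y = -2, z = -3, w = -4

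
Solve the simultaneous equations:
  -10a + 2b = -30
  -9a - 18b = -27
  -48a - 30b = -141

no solution

Row-reduce:
R1 ← R1 / (-10).
R2 ← R2 + 9·R1.
R3 ← R3 + 48·R1.
R2 ← R2 / (-99/5).
R1 ← R1 + 1/5·R2.
R3 ← R3 + 198/5·R2.
Row 3 reduces to 0 = 3, a contradiction. The system is inconsistent.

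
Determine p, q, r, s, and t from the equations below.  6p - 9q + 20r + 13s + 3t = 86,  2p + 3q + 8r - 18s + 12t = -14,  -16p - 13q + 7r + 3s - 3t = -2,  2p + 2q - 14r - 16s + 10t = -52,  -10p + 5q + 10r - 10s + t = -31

p = 3, q = -2, r = 2, s = 1, t = -1

Row-reduce the augmented matrix:
R1 ← R1 / (6).
R2 ← R2 − 2·R1.
R3 ← R3 + 16·R1.
R4 ← R4 − 2·R1.
R5 ← R5 + 10·R1.
R2 ← R2 / (6).
R1 ← R1 + 3/2·R2.
R3 ← R3 + 37·R2.
R4 ← R4 − 5·R2.
R5 ← R5 + 10·R2.
R3 ← R3 / (617/9).
R1 ← R1 − 11/3·R3.
R2 ← R2 − 2/9·R3.
R4 ← R4 + 196/9·R3.
R5 ← R5 − 410/9·R3.
R4 ← R4 / (-41347/1234).
R1 ← R1 − 4775/2468·R4.
R2 ← R2 + 4193/1234·R4.
R3 ← R3 + 1801/1234·R4.
R5 ← R5 − 25255/617·R4.
R5 ← R5 / (165207/41347).
R1 ← R1 − 28153/41347·R5.
R2 ← R2 + 30272/41347·R5.
R3 ← R3 − 2558/41347·R5.
R4 ← R4 + 28345/41347·R5.
Reading off the reduced rows gives p = 3, q = -2, r = 2, s = 1, t = -1.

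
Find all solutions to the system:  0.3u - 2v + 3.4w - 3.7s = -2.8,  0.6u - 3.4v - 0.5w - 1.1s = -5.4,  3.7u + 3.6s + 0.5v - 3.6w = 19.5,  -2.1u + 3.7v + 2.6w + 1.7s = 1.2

Row-reduce the augmented matrix:
R1 ← R1 / (3/10).
R2 ← R2 − 3/5·R1.
R3 ← R3 − 37/10·R1.
R4 ← R4 + 21/10·R1.
R2 ← R2 / (3/5).
R1 ← R1 + 20/3·R2.
R3 ← R3 − 151/6·R2.
R4 ← R4 + 103/10·R2.
R3 ← R3 / (46919/180).
R1 ← R1 + 628/9·R3.
R2 ← R2 + 73/6·R3.
R4 ← R4 + 1187/12·R3.
R4 ← R4 / (1104783/469190).
R1 ← R1 − 5053/46919·R4.
R2 ← R2 − 21763/46919·R4.
R3 ← R3 + 38703/46919·R4.
Reading off the reduced rows gives u = 5, v = 2, w = 1, s = 1.

u = 5, v = 2, w = 1, s = 1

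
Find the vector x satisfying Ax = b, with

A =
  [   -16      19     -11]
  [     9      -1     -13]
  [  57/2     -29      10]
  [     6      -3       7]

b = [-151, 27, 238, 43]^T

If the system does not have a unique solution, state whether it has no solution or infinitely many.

no solution

Row-reduce:
R1 ← R1 / (-16).
R2 ← R2 − 9·R1.
R3 ← R3 − 57/2·R1.
R4 ← R4 − 6·R1.
R2 ← R2 / (155/16).
R1 ← R1 + 19/16·R2.
R3 ← R3 − 155/32·R2.
R4 ← R4 − 33/8·R2.
Swap R3 and R4.
R3 ← R3 / (1712/155).
R1 ← R1 + 258/155·R3.
R2 ← R2 + 307/155·R3.
Row 4 reduces to 0 = -2, a contradiction. The system is inconsistent.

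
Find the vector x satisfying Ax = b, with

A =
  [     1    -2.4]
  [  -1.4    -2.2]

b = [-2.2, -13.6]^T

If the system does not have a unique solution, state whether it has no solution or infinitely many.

x_1 = 5, x_2 = 3

Row-reduce the augmented matrix:
R2 ← R2 + 7/5·R1.
R2 ← R2 / (-139/25).
R1 ← R1 + 12/5·R2.
Reading off the reduced rows gives x_1 = 5, x_2 = 3.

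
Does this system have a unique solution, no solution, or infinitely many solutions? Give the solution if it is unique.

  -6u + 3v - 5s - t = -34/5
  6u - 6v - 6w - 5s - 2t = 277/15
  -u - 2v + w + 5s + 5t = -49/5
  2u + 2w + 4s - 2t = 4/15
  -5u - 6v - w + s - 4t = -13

Row-reduce the augmented matrix:
R1 ← R1 / (-6).
R2 ← R2 − 6·R1.
R3 ← R3 + 1·R1.
R4 ← R4 − 2·R1.
R5 ← R5 + 5·R1.
R2 ← R2 / (-3).
R1 ← R1 + 1/2·R2.
R3 ← R3 + 5/2·R2.
R4 ← R4 − 1·R2.
R5 ← R5 + 17/2·R2.
R3 ← R3 / (6).
R1 ← R1 − 1·R3.
R2 ← R2 − 2·R3.
R5 ← R5 − 16·R3.
R4 ← R4 / (-1).
R1 ← R1 − 5/36·R4.
R2 ← R2 + 25/18·R4.
R3 ← R3 − 85/36·R4.
R5 ← R5 + 77/18·R4.
R5 ← R5 / (-23/27).
R1 ← R1 + 29/27·R5.
R2 ← R2 − 83/27·R5.
R3 ← R3 + 178/27·R5.
R4 ← R4 − 10/3·R5.
Reading off the reduced rows gives u = 9/5, v = 5/3, w = -3, s = 1/3, t = -2/3.

u = 9/5, v = 5/3, w = -3, s = 1/3, t = -2/3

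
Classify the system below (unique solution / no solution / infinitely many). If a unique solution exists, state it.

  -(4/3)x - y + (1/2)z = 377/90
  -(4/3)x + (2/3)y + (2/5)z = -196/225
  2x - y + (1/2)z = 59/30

x = -2/3, y = -3, z = 3/5

Row-reduce the augmented matrix:
R1 ← R1 / (-4/3).
R2 ← R2 + 4/3·R1.
R3 ← R3 − 2·R1.
R2 ← R2 / (5/3).
R1 ← R1 − 3/4·R2.
R3 ← R3 + 5/2·R2.
R3 ← R3 / (11/10).
R1 ← R1 + 33/100·R3.
R2 ← R2 + 3/50·R3.
Reading off the reduced rows gives x = -2/3, y = -3, z = 3/5.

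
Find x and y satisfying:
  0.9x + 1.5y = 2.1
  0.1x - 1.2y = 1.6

x = 4, y = -1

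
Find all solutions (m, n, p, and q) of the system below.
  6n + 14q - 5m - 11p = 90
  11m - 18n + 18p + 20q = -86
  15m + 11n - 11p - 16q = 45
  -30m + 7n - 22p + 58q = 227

no solution

Row-reduce:
R1 ← R1 / (-5).
R2 ← R2 − 11·R1.
R3 ← R3 − 15·R1.
R4 ← R4 + 30·R1.
R2 ← R2 / (-24/5).
R1 ← R1 + 6/5·R2.
R3 ← R3 − 29·R2.
R4 ← R4 + 29·R2.
R3 ← R3 / (-1955/24).
R1 ← R1 − 15/4·R3.
R2 ← R2 − 31/24·R3.
R4 ← R4 − 1955/24·R3.
Row 4 reduces to 0 = 2, a contradiction. The system is inconsistent.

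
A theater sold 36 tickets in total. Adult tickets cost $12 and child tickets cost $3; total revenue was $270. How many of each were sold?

adult tickets: 18, child tickets: 18

Let a = adult tickets, c = child tickets.
  a + c = 36
  12a + 3c = 270
Row-reduce the augmented matrix:
R2 ← R2 − 12·R1.
R2 ← R2 / (-9).
R1 ← R1 − 1·R2.
Reading off the reduced rows gives a = 18, c = 18.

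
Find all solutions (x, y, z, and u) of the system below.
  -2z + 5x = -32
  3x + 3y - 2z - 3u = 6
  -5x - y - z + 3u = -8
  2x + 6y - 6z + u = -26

Row-reduce the augmented matrix:
R1 ← R1 / (5).
R2 ← R2 − 3·R1.
R3 ← R3 + 5·R1.
R4 ← R4 − 2·R1.
R2 ← R2 / (3).
R3 ← R3 + 1·R2.
R4 ← R4 − 6·R2.
R3 ← R3 / (-49/15).
R1 ← R1 + 2/5·R3.
R2 ← R2 + 4/15·R3.
R4 ← R4 + 18/5·R3.
R4 ← R4 / (235/49).
R1 ← R1 + 12/49·R4.
R2 ← R2 + 57/49·R4.
R3 ← R3 + 30/49·R4.
Reading off the reduced rows gives x = -4, y = 4, z = 6, u = -6.

x = -4, y = 4, z = 6, u = -6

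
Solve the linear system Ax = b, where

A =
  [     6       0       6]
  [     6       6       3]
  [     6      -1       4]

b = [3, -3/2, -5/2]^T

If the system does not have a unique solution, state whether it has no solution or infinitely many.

x_1 = -2, x_2 = 1/2, x_3 = 5/2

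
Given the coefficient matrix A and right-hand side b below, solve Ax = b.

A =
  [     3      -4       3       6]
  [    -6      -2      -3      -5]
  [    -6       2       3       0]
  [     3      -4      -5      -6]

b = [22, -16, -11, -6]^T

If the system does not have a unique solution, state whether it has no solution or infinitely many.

x_1 = 1, x_2 = -1, x_3 = -1, x_4 = 3

Row-reduce the augmented matrix:
R1 ← R1 / (3).
R2 ← R2 + 6·R1.
R3 ← R3 + 6·R1.
R4 ← R4 − 3·R1.
R2 ← R2 / (-10).
R1 ← R1 + 4/3·R2.
R3 ← R3 + 6·R2.
R3 ← R3 / (36/5).
R1 ← R1 − 3/5·R3.
R2 ← R2 + 3/10·R3.
R4 ← R4 + 8·R3.
R4 ← R4 / (-10/3).
R1 ← R1 − 5/12·R4.
R2 ← R2 + 3/8·R4.
R3 ← R3 − 13/12·R4.
Reading off the reduced rows gives x_1 = 1, x_2 = -1, x_3 = -1, x_4 = 3.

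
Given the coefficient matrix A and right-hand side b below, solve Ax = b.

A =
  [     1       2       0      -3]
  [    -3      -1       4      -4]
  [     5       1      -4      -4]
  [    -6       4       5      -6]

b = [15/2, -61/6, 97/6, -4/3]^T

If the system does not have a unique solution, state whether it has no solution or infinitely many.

Row-reduce the augmented matrix:
R2 ← R2 + 3·R1.
R3 ← R3 − 5·R1.
R4 ← R4 + 6·R1.
R2 ← R2 / (5).
R1 ← R1 − 2·R2.
R3 ← R3 + 9·R2.
R4 ← R4 − 16·R2.
R3 ← R3 / (16/5).
R1 ← R1 + 8/5·R3.
R2 ← R2 − 4/5·R3.
R4 ← R4 + 39/5·R3.
R4 ← R4 / (-101/8).
R1 ← R1 + 4·R4.
R2 ← R2 − 1/2·R4.
R3 ← R3 + 31/8·R4.
Reading off the reduced rows gives x_1 = 1, x_2 = 5/2, x_3 = -5/3, x_4 = -1/2.

x_1 = 1, x_2 = 5/2, x_3 = -5/3, x_4 = -1/2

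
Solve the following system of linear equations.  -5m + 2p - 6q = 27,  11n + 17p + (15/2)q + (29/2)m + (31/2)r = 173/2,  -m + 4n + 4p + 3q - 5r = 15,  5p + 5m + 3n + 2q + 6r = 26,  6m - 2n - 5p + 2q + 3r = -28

Row-reduce:
R1 ← R1 / (-5).
R2 ← R2 − 29/2·R1.
R3 ← R3 + 1·R1.
R4 ← R4 − 5·R1.
R5 ← R5 − 6·R1.
R2 ← R2 / (11).
R3 ← R3 − 4·R2.
R4 ← R4 − 3·R2.
R5 ← R5 + 2·R2.
R3 ← R3 / (-258/55).
R1 ← R1 + 2/5·R3.
R2 ← R2 − 114/55·R3.
R4 ← R4 − 43/55·R3.
R5 ← R5 − 17/11·R3.
Swap R4 and R5.
R4 ← R4 / (-381/86).
R1 ← R1 − 23/43·R4.
R2 ← R2 − 219/86·R4.
R3 ← R3 + 143/86·R4.
Row 5 reduces to 0 = -1/3, a contradiction. The system is inconsistent.

no solution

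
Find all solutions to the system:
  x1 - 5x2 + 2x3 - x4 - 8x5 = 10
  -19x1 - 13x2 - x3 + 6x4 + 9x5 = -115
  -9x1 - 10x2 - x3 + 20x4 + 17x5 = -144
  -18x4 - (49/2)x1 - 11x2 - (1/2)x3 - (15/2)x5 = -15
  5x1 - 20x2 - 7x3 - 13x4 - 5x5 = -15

no solution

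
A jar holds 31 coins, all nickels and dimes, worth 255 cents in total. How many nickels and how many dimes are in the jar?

nickels: 11, dimes: 20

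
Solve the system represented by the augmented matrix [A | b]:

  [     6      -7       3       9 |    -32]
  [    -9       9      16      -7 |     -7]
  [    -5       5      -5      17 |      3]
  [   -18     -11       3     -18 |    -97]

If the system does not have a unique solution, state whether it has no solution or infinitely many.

x_1 = 3, x_2 = 5, x_3 = -2, x_4 = -1

Row-reduce the augmented matrix:
R1 ← R1 / (6).
R2 ← R2 + 9·R1.
R3 ← R3 + 5·R1.
R4 ← R4 + 18·R1.
R2 ← R2 / (-3/2).
R1 ← R1 + 7/6·R2.
R3 ← R3 + 5/6·R2.
R4 ← R4 + 32·R2.
R3 ← R3 / (-125/9).
R1 ← R1 + 139/9·R3.
R2 ← R2 + 41/3·R3.
R4 ← R4 + 1276/3·R3.
R4 ← R4 / (-96171/125).
R1 ← R1 + 3348/125·R4.
R2 ← R2 + 3111/125·R4.
R3 ← R3 + 188/125·R4.
Reading off the reduced rows gives x_1 = 3, x_2 = 5, x_3 = -2, x_4 = -1.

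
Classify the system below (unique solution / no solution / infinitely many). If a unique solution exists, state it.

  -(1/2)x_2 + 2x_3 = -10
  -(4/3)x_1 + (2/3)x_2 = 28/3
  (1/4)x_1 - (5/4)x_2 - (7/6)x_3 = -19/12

x_1 = -5, x_2 = 4, x_3 = -4

Row-reduce the augmented matrix:
Swap R1 and R2.
R1 ← R1 / (-4/3).
R3 ← R3 − 1/4·R1.
R2 ← R2 / (-1/2).
R1 ← R1 + 1/2·R2.
R3 ← R3 + 9/8·R2.
R3 ← R3 / (-17/3).
R1 ← R1 + 2·R3.
R2 ← R2 + 4·R3.
Reading off the reduced rows gives x_1 = -5, x_2 = 4, x_3 = -4.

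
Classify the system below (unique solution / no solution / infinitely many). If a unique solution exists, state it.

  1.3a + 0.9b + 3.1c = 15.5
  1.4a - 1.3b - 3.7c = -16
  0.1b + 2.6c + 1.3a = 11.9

a = 1, b = 2, c = 4

Row-reduce the augmented matrix:
R1 ← R1 / (13/10).
R2 ← R2 − 7/5·R1.
R3 ← R3 − 13/10·R1.
R2 ← R2 / (-59/26).
R1 ← R1 − 9/13·R2.
R3 ← R3 + 4/5·R2.
R3 ← R3 / (1169/590).
R1 ← R1 − 14/59·R3.
R2 ← R2 − 183/59·R3.
Reading off the reduced rows gives a = 1, b = 2, c = 4.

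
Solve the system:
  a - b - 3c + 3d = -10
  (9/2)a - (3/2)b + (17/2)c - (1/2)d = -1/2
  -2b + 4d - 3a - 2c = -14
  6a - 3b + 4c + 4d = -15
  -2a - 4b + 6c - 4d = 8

Row-reduce:
R2 ← R2 − 9/2·R1.
R3 ← R3 + 3·R1.
R4 ← R4 − 6·R1.
R5 ← R5 + 2·R1.
R2 ← R2 / (3).
R1 ← R1 + 1·R2.
R3 ← R3 + 5·R2.
R4 ← R4 − 3·R2.
R5 ← R5 + 6·R2.
R3 ← R3 / (77/3).
R1 ← R1 − 13/3·R3.
R2 ← R2 − 22/3·R3.
R5 ← R5 − 44·R3.
Swap R4 and R5.
R4 ← R4 / (-58/7).
R1 ← R1 − 6/77·R4.
R2 ← R2 + 12/7·R4.
R3 ← R3 + 31/77·R4.
Row 5 reduces to 0 = 1/2, a contradiction. The system is inconsistent.

no solution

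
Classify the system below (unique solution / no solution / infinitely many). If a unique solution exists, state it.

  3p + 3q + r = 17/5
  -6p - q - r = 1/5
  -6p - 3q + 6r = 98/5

Row-reduce the augmented matrix:
R1 ← R1 / (3).
R2 ← R2 + 6·R1.
R3 ← R3 + 6·R1.
R2 ← R2 / (5).
R1 ← R1 − 1·R2.
R3 ← R3 − 3·R2.
R3 ← R3 / (37/5).
R1 ← R1 − 2/15·R3.
R2 ← R2 − 1/5·R3.
Reading off the reduced rows gives p = -2/3, q = 4/5, r = 3.

p = -2/3, q = 4/5, r = 3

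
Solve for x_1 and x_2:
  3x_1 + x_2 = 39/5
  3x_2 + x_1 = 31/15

From equation 1: x_2 = 39/5 − 3·x_1.
Substitute into equation 2 and solve: x_1 = 8/3.
Then x_2 = -1/5.

x_1 = 8/3, x_2 = -1/5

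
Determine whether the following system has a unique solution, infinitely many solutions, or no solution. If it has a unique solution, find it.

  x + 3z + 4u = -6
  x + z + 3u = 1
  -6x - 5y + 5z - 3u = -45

infinitely many solutions

Row-reduce:
R2 ← R2 − 1·R1.
R3 ← R3 + 6·R1.
Swap R2 and R3.
R2 ← R2 / (-5).
R3 ← R3 / (-2).
R1 ← R1 − 3·R3.
R2 ← R2 + 23/5·R3.
Rank is 3 with 4 unknowns, leaving u free.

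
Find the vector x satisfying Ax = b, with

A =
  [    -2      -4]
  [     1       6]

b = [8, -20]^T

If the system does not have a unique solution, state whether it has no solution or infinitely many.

x_1 = 4, x_2 = -4

From equation 2: x_1 = -20 − 6·x_2.
Substitute into equation 1 and solve: x_2 = -4.
Then x_1 = 4.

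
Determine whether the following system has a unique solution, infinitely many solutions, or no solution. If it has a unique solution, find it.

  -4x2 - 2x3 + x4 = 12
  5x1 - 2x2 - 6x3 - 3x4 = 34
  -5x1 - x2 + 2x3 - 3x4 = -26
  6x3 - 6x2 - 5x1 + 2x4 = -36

Row-reduce the augmented matrix:
Swap R1 and R2.
R1 ← R1 / (5).
R3 ← R3 + 5·R1.
R4 ← R4 + 5·R1.
R2 ← R2 / (-4).
R1 ← R1 + 2/5·R2.
R3 ← R3 + 3·R2.
R4 ← R4 + 8·R2.
R3 ← R3 / (-5/2).
R1 ← R1 + 1·R3.
R2 ← R2 − 1/2·R3.
R4 ← R4 − 4·R3.
R4 ← R4 / (-69/5).
R1 ← R1 − 2·R4.
R2 ← R2 + 8/5·R4.
R3 ← R3 − 27/10·R4.
Reading off the reduced rows gives x1 = 2, x2 = 0, x3 = -5, x4 = 2.

x1 = 2, x2 = 0, x3 = -5, x4 = 2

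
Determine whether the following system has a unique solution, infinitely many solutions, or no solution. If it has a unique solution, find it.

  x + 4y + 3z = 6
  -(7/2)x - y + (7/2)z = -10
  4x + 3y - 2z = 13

infinitely many solutions

Row-reduce:
R2 ← R2 + 7/2·R1.
R3 ← R3 − 4·R1.
R2 ← R2 / (13).
R1 ← R1 − 4·R2.
R3 ← R3 + 13·R2.
Rank is 2 with 3 unknowns, leaving z free.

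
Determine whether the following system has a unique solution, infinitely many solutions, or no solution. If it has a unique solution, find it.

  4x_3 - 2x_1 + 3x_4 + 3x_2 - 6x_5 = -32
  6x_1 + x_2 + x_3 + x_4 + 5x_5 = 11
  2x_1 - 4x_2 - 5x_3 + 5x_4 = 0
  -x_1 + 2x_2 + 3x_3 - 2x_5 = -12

Row-reduce:
R1 ← R1 / (-2).
R2 ← R2 − 6·R1.
R3 ← R3 − 2·R1.
R4 ← R4 + 1·R1.
R2 ← R2 / (10).
R1 ← R1 + 3/2·R2.
R3 ← R3 + 1·R2.
R4 ← R4 − 1/2·R2.
R3 ← R3 / (3/10).
R1 ← R1 + 1/20·R3.
R2 ← R2 − 13/10·R3.
R4 ← R4 − 7/20·R3.
R4 ← R4 / (-25/2).
R1 ← R1 − 3/2·R4.
R2 ← R2 + 38·R4.
R3 ← R3 − 30·R4.
Rank is 4 with 5 unknowns, leaving x_5 free.

infinitely many solutions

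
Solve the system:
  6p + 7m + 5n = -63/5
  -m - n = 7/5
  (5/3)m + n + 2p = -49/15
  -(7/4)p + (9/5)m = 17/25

Row-reduce the augmented matrix:
R1 ← R1 / (7).
R2 ← R2 + 1·R1.
R3 ← R3 − 5/3·R1.
R4 ← R4 − 9/5·R1.
R2 ← R2 / (-2/7).
R1 ← R1 − 5/7·R2.
R3 ← R3 + 4/21·R2.
R4 ← R4 + 9/7·R2.
Swap R3 and R4.
R3 ← R3 / (-143/20).
R1 ← R1 − 3·R3.
R2 ← R2 + 3·R3.
R4 reduces to 0 = 0, so the extra equation is consistent.
Reading off the reduced rows gives m = -2/5, n = -1, p = -4/5.

m = -2/5, n = -1, p = -4/5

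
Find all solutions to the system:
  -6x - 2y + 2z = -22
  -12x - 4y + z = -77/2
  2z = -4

no solution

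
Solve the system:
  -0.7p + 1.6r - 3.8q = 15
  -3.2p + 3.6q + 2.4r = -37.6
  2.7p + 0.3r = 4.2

p = 2, q = -6, r = -4

Row-reduce the augmented matrix:
R1 ← R1 / (-7/10).
R2 ← R2 + 16/5·R1.
R3 ← R3 − 27/10·R1.
R2 ← R2 / (734/35).
R1 ← R1 − 38/7·R2.
R3 ← R3 + 513/35·R2.
R3 ← R3 / (2229/734).
R1 ← R1 + 372/367·R3.
R2 ← R2 + 86/367·R3.
Reading off the reduced rows gives p = 2, q = -6, r = -4.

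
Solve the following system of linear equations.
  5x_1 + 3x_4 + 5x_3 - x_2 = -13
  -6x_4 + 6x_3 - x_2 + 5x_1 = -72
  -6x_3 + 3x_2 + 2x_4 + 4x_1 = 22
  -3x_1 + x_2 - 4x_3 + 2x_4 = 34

Row-reduce the augmented matrix:
R1 ← R1 / (5).
R2 ← R2 − 5·R1.
R3 ← R3 − 4·R1.
R4 ← R4 + 3·R1.
Swap R2 and R3.
R2 ← R2 / (19/5).
R1 ← R1 + 1/5·R2.
R4 ← R4 − 2/5·R2.
R1 ← R1 − 9/19·R3.
R2 ← R2 + 50/19·R3.
R4 ← R4 − 1/19·R3.
R4 ← R4 / (82/19).
R1 ← R1 − 92/19·R4.
R2 ← R2 + 452/19·R4.
R3 ← R3 + 9·R4.
Reading off the reduced rows gives x_1 = -2, x_2 = -4, x_3 = -5, x_4 = 6.

x_1 = -2, x_2 = -4, x_3 = -5, x_4 = 6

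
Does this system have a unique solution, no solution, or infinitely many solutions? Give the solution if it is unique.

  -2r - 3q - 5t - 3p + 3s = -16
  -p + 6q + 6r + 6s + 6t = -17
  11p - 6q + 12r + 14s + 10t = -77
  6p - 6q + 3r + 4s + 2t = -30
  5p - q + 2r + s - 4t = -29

Row-reduce:
R1 ← R1 / (-3).
R2 ← R2 + 1·R1.
R3 ← R3 − 11·R1.
R4 ← R4 − 6·R1.
R5 ← R5 − 5·R1.
R2 ← R2 / (7).
R1 ← R1 − 1·R2.
R3 ← R3 + 17·R2.
R4 ← R4 + 12·R2.
R5 ← R5 + 6·R2.
R3 ← R3 / (146/7).
R1 ← R1 + 2/7·R3.
R2 ← R2 − 20/21·R3.
R4 ← R4 − 73/7·R3.
R5 ← R5 − 92/21·R3.
Swap R4 and R5.
R4 ← R4 / (544/219).
R1 ← R1 + 88/73·R4.
R2 ← R2 + 215/219·R4.
R3 ← R3 − 130/73·R4.
Rank is 4 with 5 unknowns, leaving t free.

infinitely many solutions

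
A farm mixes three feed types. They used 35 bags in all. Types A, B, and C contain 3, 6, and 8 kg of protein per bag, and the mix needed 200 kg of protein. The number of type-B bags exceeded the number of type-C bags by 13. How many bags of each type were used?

Let a = type-A bags, b = type-B bags, c = type-C bags.
  a + b + c = 35
  3a + 8c + 6b = 200
  b - c = 13
Row-reduce the augmented matrix:
R2 ← R2 − 3·R1.
R2 ← R2 / (3).
R1 ← R1 − 1·R2.
R3 ← R3 − 1·R2.
R3 ← R3 / (-8/3).
R1 ← R1 + 2/3·R3.
R2 ← R2 − 5/3·R3.
Reading off the reduced rows gives a = 8, b = 20, c = 7.

type-A bags: 8, type-B bags: 20, type-C bags: 7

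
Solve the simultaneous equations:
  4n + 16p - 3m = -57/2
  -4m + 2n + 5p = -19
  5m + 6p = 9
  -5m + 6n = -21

no solution

Row-reduce:
R1 ← R1 / (-3).
R2 ← R2 + 4·R1.
R3 ← R3 − 5·R1.
R4 ← R4 + 5·R1.
R2 ← R2 / (-10/3).
R1 ← R1 + 4/3·R2.
R3 ← R3 − 20/3·R2.
R4 ← R4 + 2/3·R2.
Swap R3 and R4.
R3 ← R3 / (-117/5).
R1 ← R1 − 6/5·R3.
R2 ← R2 − 49/10·R3.
Row 4 reduces to 0 = -1/2, a contradiction. The system is inconsistent.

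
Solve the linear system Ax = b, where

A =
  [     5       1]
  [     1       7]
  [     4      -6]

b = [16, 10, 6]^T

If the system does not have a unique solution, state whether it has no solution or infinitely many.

Row-reduce the augmented matrix:
R1 ← R1 / (5).
R2 ← R2 − 1·R1.
R3 ← R3 − 4·R1.
R2 ← R2 / (34/5).
R1 ← R1 − 1/5·R2.
R3 ← R3 + 34/5·R2.
R3 reduces to 0 = 0, so the extra equation is consistent.
Reading off the reduced rows gives x_1 = 3, x_2 = 1.

x_1 = 3, x_2 = 1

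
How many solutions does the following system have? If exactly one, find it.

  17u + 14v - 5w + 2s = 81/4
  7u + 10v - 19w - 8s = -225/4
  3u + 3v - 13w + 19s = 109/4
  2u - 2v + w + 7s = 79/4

Row-reduce the augmented matrix:
R1 ← R1 / (17).
R2 ← R2 − 7·R1.
R3 ← R3 − 3·R1.
R4 ← R4 − 2·R1.
R2 ← R2 / (72/17).
R1 ← R1 − 14/17·R2.
R3 ← R3 − 9/17·R2.
R4 ← R4 + 62/17·R2.
R3 ← R3 / (-10).
R1 ← R1 − 3·R3.
R2 ← R2 + 4·R3.
R4 ← R4 + 13·R3.
R4 ← R4 / (-3181/120).
R1 ← R1 − 931/120·R4.
R2 ← R2 + 599/60·R4.
R3 ← R3 + 79/40·R4.
Reading off the reduced rows gives u = 0, v = 2, w = 11/4, s = 3.

u = 0, v = 2, w = 11/4, s = 3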